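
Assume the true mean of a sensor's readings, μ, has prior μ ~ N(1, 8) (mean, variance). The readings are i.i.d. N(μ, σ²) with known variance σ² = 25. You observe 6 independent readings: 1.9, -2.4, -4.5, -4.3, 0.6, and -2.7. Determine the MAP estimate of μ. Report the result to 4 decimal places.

n = 6; x̄ = (1.9 + (-2.4) + (-4.5) + (-4.3) + 0.6 + (-2.7))/6 = -11.4/6 = -1.9.
For a Normal prior and Normal likelihood with known variance, the posterior is Normal; its mode equals its mean, the precision-weighted average.
Prior precision 1/σ₀² = 1/8 = 0.125; data precision n/σ² = 6/25 = 0.24.
μ̂ = (0.125·1 + 0.24·(-1.9)) / (0.125 + 0.24) = (-0.331)/0.365 = -331/365 ≈ -0.9068.

μ̂_MAP = -0.9068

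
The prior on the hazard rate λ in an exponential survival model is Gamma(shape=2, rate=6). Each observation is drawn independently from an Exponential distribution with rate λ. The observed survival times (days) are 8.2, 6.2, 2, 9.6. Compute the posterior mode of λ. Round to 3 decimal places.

The Exponential(rate=λ) likelihood is ∝ λ^n e^(−λΣtᵢ). Here n = 4 and Σtᵢ = 8.2 + 6.2 + 2 + 9.6 = 26.
Posterior ∝ λe^(−6λ) · λ^4e^(−26λ) = λ^5e^(−32λ), i.e. Gamma(6, 32).
Mode = (a−1)/b = 5/32 ≈ 0.156.

λ̂_MAP = 0.156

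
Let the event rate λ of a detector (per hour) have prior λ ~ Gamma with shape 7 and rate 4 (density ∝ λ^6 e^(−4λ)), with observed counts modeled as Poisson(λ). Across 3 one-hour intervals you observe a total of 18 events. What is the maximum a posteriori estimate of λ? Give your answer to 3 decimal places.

Σxᵢ = 18, n = 3.
Posterior ∝ λ^6e^(−4λ) · λ^18e^(−3λ) = λ^24e^(−7λ), i.e. Gamma(shape=25, rate=7).
The mode of a Gamma(a, b) with a ≥ 1 (shape–rate) is (a−1)/b = 24/7 ≈ 3.429.

λ̂_MAP = 3.429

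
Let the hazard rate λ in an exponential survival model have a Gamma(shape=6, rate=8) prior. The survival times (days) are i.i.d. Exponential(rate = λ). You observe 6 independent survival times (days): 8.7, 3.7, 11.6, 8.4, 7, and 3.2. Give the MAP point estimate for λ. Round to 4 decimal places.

The Exponential(rate=λ) likelihood is ∝ λ^n e^(−λΣtᵢ). Here n = 6 and Σtᵢ = 8.7 + 3.7 + 11.6 + 8.4 + 7 + 3.2 = 42.6.
Posterior ∝ λ^5e^(−8λ) · λ^6e^(−42.6λ) = λ^11e^(−50.6λ), i.e. Gamma(12, 50.6).
Mode = (a−1)/b = 11/50.6 ≈ 0.2174.

λ̂_MAP = 0.2174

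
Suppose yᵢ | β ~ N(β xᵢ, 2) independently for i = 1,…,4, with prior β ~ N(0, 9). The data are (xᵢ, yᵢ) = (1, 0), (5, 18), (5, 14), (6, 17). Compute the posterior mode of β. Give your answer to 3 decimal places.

β̂_MAP = 3.004

log p(β | y) = −Σ(yᵢ − βxᵢ)²/(2·2) − β²/(2·9) + const.
Setting the derivative to zero: Σxᵢ(yᵢ − βxᵢ)/2 − β/9 = 0, so β = Σxᵢyᵢ / (Σxᵢ² + σ²/τ²).
Σxᵢyᵢ = 1·0 + 5·18 + 5·14 + 6·17 = 262; Σxᵢ² = 87; σ²/τ² = 2/9.
β̂_MAP = 262 / (87 + 2/9) = 262/(785/9) = 2358/785 ≈ 3.004.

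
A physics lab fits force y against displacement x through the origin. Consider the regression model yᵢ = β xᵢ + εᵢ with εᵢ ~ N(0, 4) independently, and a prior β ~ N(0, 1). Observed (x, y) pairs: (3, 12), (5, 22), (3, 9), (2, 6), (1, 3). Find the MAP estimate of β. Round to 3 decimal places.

log p(β | y) = −Σ(yᵢ − βxᵢ)²/(2·4) − β²/(2·1) + const.
Setting the derivative to zero: Σxᵢ(yᵢ − βxᵢ)/4 − β/1 = 0, so β = Σxᵢyᵢ / (Σxᵢ² + σ²/τ²).
Σxᵢyᵢ = 3·12 + 5·22 + 3·9 + 2·6 + 1·3 = 188; Σxᵢ² = 48; σ²/τ² = 4.
β̂_MAP = 188 / (48 + 4) = 188/52 ≈ 3.615.

β̂_MAP = 3.615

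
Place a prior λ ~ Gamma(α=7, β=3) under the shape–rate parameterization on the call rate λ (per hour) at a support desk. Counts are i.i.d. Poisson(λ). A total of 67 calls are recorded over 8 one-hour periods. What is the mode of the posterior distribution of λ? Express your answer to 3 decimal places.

λ̂_MAP = 6.636

Σxᵢ = 67, n = 8.
Posterior ∝ λ^6e^(−3λ) · λ^67e^(−8λ) = λ^73e^(−11λ), i.e. Gamma(shape=74, rate=11).
The mode of a Gamma(a, b) with a ≥ 1 (shape–rate) is (a−1)/b = 73/11 ≈ 6.636.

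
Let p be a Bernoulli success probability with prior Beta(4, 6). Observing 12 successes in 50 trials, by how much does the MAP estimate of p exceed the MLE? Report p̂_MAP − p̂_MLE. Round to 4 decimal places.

MAP − MLE = 0.0186

Posterior is Beta(16, 44); MAP = (16−1)/(60−2) = 15/58 ≈ 0.25862.
MLE ignores the prior: p̂_MLE = k/n = 12/50 ≈ 0.24000.
Difference = 15/58 − 12/50 = 27/1450 ≈ 0.0186.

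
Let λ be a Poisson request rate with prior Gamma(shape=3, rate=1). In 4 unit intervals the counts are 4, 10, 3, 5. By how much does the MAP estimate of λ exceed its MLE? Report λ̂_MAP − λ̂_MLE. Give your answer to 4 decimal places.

MAP − MLE = -0.7000

Σxᵢ = 22. Posterior is Gamma(25, 5); MAP = (25−1)/5 = 24/5 ≈ 4.80000.
MLE = x̄ = 22/4 ≈ 5.50000.
Difference = 24/5 − 22/4 = -7/10 ≈ -0.7000.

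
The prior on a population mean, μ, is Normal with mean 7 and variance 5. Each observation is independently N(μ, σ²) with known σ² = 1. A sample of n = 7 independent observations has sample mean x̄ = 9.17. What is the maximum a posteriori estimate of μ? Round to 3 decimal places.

n = 7, x̄ = 9.17.
For a Normal prior and Normal likelihood with known variance, the posterior is Normal; its mode equals its mean, the precision-weighted average.
Prior precision 1/σ₀² = 1/5 = 0.2; data precision n/σ² = 7/1 = 7.
μ̂ = (0.2·7 + 7·9.17) / (0.2 + 7) = 65.59/7.2 = 6559/720 ≈ 9.110.

μ̂_MAP = 9.110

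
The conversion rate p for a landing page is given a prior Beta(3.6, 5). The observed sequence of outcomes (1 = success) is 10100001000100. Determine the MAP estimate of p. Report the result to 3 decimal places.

Prior: Beta(3.6, 5).
Data: 4 successes in 14 trials (from the sequence). The binomial likelihood contributes p^4(1−p)^10, so the posterior is Beta(3.6+4, 5+10) = Beta(7.6, 15).
For Beta(a, b) with a, b > 1 the mode is (a−1)/(a+b−2) = 6.6/20.6 ≈ 0.320.

p̂_MAP = 0.320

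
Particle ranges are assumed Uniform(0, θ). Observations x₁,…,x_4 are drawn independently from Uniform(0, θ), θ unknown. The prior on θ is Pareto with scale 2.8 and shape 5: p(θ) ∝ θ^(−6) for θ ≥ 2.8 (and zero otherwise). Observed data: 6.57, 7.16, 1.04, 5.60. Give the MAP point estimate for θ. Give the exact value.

The Uniform(0, θ) likelihood is θ^(−n) for θ ≥ max(xᵢ), zero otherwise. Here max(xᵢ) = 7.16.
Posterior ∝ θ^(−6) · θ^(−4) = θ^(−10) on θ ≥ max(2.8, 7.16) = 7.16.
This density is strictly decreasing in θ, so the posterior mode lies at the lower boundary of the support.

θ̂_MAP = 7.16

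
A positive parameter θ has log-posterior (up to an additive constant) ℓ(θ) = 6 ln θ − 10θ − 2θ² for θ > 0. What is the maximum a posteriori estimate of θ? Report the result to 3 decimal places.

θ̂_MAP = 0.500

ℓ'(θ) = 6/θ − 10 − 4θ. Setting this to zero and multiplying by θ: 4θ² + 10θ − 6 = 0.
θ = (−10 + √(10² + 4·4·6)) / (2·4) = (−10 + √196) / 8 = (−10 + 14)/8 = 1/2.
ℓ''(θ) = −6/θ² − 4 < 0, confirming a maximum.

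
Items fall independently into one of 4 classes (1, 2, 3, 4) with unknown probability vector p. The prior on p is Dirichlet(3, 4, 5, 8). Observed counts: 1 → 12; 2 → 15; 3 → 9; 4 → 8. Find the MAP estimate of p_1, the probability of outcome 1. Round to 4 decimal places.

The posterior is Dirichlet(αᵢ + nᵢ) = Dirichlet(15, 19, 14, 16).
For a Dirichlet(a₁,…,a_K) with all aᵢ > 1, the mode has j-th component (aⱼ − 1)/(Σaᵢ − K).
Here Σaᵢ = 64 and K = 4, so p_1 = (15 − 1)/(64 − 4) = 14/60 ≈ 0.2333.

MAP estimate: 0.2333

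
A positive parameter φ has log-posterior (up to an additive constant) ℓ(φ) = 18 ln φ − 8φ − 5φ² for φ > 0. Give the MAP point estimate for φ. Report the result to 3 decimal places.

ℓ'(φ) = 18/φ − 8 − 10φ. Setting this to zero and multiplying by φ: 10φ² + 8φ − 18 = 0.
φ = (−8 + √(8² + 4·10·18)) / (2·10) = (−8 + √784) / 20 = (−8 + 28)/20 = 1.
ℓ''(φ) = −18/φ² − 10 < 0, confirming a maximum.

φ̂_MAP = 1.000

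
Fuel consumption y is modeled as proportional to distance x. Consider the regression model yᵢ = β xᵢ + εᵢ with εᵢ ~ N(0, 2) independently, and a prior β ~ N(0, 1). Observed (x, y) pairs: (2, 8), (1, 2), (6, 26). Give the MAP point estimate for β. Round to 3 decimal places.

log p(β | y) = −Σ(yᵢ − βxᵢ)²/(2·2) − β²/(2·1) + const.
Setting the derivative to zero: Σxᵢ(yᵢ − βxᵢ)/2 − β/1 = 0, so β = Σxᵢyᵢ / (Σxᵢ² + σ²/τ²).
Σxᵢyᵢ = 2·8 + 1·2 + 6·26 = 174; Σxᵢ² = 41; σ²/τ² = 2.
β̂_MAP = 174 / (41 + 2) = 174/43 ≈ 4.047.

β̂_MAP = 4.047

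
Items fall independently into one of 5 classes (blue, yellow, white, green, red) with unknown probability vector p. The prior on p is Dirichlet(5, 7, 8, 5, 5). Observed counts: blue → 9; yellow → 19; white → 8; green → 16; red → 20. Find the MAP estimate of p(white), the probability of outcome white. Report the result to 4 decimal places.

MAP estimate of p(white) = 0.1546

The posterior is Dirichlet(αᵢ + nᵢ) = Dirichlet(14, 26, 16, 21, 25).
For a Dirichlet(a₁,…,a_K) with all aᵢ > 1, the mode has j-th component (aⱼ − 1)/(Σaᵢ − K).
Here Σaᵢ = 102 and K = 5, so p(white) = (16 − 1)/(102 − 5) = 15/97 ≈ 0.1546.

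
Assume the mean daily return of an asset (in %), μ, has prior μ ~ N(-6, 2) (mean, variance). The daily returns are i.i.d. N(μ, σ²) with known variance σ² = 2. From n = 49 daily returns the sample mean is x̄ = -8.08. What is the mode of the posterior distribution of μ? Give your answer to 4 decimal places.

μ̂_MAP = -8.0384

n = 49, x̄ = -8.08.
For a Normal prior and Normal likelihood with known variance, the posterior is Normal; its mode equals its mean, the precision-weighted average.
Prior precision 1/σ₀² = 1/2 = 0.5; data precision n/σ² = 49/2 = 24.5.
μ̂ = (0.5·(-6) + 24.5·(-8.08)) / (0.5 + 24.5) = (-200.96)/25 = -8.0384.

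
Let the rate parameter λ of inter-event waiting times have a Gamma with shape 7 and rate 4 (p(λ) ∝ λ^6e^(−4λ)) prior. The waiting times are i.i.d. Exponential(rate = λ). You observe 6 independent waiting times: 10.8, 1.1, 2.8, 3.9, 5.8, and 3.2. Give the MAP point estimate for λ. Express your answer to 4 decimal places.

λ̂_MAP = 0.3797

The Exponential(rate=λ) likelihood is ∝ λ^n e^(−λΣtᵢ). Here n = 6 and Σtᵢ = 10.8 + 1.1 + 2.8 + 3.9 + 5.8 + 3.2 = 27.6.
Posterior ∝ λ^6e^(−4λ) · λ^6e^(−27.6λ) = λ^12e^(−31.6λ), i.e. Gamma(13, 31.6).
Mode = (a−1)/b = 12/31.6 ≈ 0.3797.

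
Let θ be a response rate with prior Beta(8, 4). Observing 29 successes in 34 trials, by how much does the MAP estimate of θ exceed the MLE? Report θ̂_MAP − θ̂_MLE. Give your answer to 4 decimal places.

Posterior is Beta(37, 9); MAP = (37−1)/(46−2) = 36/44 ≈ 0.81818.
MLE ignores the prior: θ̂_MLE = k/n = 29/34 ≈ 0.85294.
Difference = 36/44 − 29/34 = -13/374 ≈ -0.0348.

MAP − MLE = -0.0348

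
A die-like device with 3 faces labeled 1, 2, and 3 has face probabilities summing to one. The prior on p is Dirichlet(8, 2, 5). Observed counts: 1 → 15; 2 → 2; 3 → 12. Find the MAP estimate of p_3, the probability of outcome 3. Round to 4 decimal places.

The posterior is Dirichlet(αᵢ + nᵢ) = Dirichlet(23, 4, 17).
For a Dirichlet(a₁,…,a_K) with all aᵢ > 1, the mode has j-th component (aⱼ − 1)/(Σaᵢ − K).
Here Σaᵢ = 44 and K = 3, so p_3 = (17 − 1)/(44 − 3) = 16/41 ≈ 0.3902.

MAP estimate: 0.3902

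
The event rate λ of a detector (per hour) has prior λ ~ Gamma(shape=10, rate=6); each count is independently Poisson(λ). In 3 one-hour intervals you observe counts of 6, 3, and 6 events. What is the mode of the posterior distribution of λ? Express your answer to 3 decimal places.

Σxᵢ = 6+3+6 = 15, with n = 3.
Posterior ∝ λ^9e^(−6λ) · λ^15e^(−3λ) = λ^24e^(−9λ), i.e. Gamma(shape=25, rate=9).
The mode of a Gamma(a, b) with a ≥ 1 (shape–rate) is (a−1)/b = 24/9 ≈ 2.667.

λ̂_MAP = 2.667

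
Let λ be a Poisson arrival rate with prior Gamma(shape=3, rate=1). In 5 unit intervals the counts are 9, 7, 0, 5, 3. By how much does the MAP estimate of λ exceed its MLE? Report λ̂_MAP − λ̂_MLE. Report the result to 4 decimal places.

MAP − MLE = -0.4667

Σxᵢ = 24. Posterior is Gamma(27, 6); MAP = (27−1)/6 = 26/6 ≈ 4.33333.
MLE = x̄ = 24/5 ≈ 4.80000.
Difference = 26/6 − 24/5 = -7/15 ≈ -0.4667.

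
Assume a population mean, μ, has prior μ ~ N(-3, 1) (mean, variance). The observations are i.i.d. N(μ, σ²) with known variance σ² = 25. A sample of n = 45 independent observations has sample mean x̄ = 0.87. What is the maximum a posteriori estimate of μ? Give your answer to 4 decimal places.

n = 45, x̄ = 0.87.
For a Normal prior and Normal likelihood with known variance, the posterior is Normal; its mode equals its mean, the precision-weighted average.
Prior precision 1/σ₀² = 1/1 = 1; data precision n/σ² = 45/25 = 1.8.
μ̂ = (1·(-3) + 1.8·0.87) / (1 + 1.8) = (-1.434)/2.8 = -717/1400 ≈ -0.5121.

μ̂_MAP = -0.5121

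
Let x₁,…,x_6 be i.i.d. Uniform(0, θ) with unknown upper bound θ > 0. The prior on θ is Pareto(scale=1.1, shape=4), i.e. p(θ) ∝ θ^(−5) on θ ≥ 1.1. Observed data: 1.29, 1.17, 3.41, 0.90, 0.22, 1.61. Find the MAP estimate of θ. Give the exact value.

θ̂_MAP = 3.41

The Uniform(0, θ) likelihood is θ^(−n) for θ ≥ max(xᵢ), zero otherwise. Here max(xᵢ) = 3.41.
Posterior ∝ θ^(−5) · θ^(−6) = θ^(−11) on θ ≥ max(1.1, 3.41) = 3.41.
This density is strictly decreasing in θ, so the posterior mode lies at the lower boundary of the support.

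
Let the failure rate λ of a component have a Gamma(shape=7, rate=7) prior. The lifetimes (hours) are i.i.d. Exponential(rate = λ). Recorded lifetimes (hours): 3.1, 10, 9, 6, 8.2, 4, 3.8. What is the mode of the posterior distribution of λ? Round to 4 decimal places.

λ̂_MAP = 0.2544

The Exponential(rate=λ) likelihood is ∝ λ^n e^(−λΣtᵢ). Here n = 7 and Σtᵢ = 3.1 + 10 + 9 + 6 + 8.2 + 4 + 3.8 = 44.1.
Posterior ∝ λ^6e^(−7λ) · λ^7e^(−44.1λ) = λ^13e^(−51.1λ), i.e. Gamma(14, 51.1).
Mode = (a−1)/b = 13/51.1 ≈ 0.2544.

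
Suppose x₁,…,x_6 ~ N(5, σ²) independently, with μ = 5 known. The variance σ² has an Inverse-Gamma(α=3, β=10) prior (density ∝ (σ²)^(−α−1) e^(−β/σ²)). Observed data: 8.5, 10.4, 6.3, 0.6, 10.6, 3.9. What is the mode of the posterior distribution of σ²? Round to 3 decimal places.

σ̂²_MAP = 8.216

Sum of squared deviations about the known mean: SS = (8.5−5)² + (10.4−5)² + (6.3−5)² + (0.6−5)² + (10.6−5)² + (3.9−5)² = 95.03.
The Normal likelihood contributes (σ²)^(−n/2) exp(−SS/(2σ²)), so the posterior is Inverse-Gamma(α + n/2, β + SS/2) = Inverse-Gamma(6, 57.515).
The mode of Inverse-Gamma(a, b) is b/(a+1) = 57.515/7 ≈ 8.216.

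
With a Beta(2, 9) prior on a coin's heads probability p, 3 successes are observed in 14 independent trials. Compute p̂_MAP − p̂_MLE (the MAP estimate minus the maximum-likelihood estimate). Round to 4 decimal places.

MAP − MLE = -0.0404

Posterior is Beta(5, 20); MAP = (5−1)/(25−2) = 4/23 ≈ 0.17391.
MLE ignores the prior: p̂_MLE = k/n = 3/14 ≈ 0.21429.
Difference = 4/23 − 3/14 = -13/322 ≈ -0.0404.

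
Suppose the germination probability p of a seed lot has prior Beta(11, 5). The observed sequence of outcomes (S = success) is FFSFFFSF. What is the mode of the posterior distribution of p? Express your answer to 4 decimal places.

p̂_MAP = 0.5455

Prior: Beta(11, 5).
Data: 2 successes in 8 trials (from the sequence). The binomial likelihood contributes p^2(1−p)^6, so the posterior is Beta(11+2, 5+6) = Beta(13, 11).
For Beta(a, b) with a, b > 1 the mode is (a−1)/(a+b−2) = 12/22 ≈ 0.5455.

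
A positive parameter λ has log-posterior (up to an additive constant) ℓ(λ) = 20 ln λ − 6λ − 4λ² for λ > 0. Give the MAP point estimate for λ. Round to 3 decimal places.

λ̂_MAP = 1.250

ℓ'(λ) = 20/λ − 6 − 8λ. Setting this to zero and multiplying by λ: 8λ² + 6λ − 20 = 0.
λ = (−6 + √(6² + 4·8·20)) / (2·8) = (−6 + √676) / 16 = (−6 + 26)/16 = 5/4.
ℓ''(λ) = −20/λ² − 8 < 0, confirming a maximum.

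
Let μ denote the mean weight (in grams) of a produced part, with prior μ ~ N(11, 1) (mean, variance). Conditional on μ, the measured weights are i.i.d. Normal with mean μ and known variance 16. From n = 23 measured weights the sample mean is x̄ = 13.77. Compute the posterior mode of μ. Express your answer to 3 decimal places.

μ̂_MAP = 12.634

n = 23, x̄ = 13.77.
For a Normal prior and Normal likelihood with known variance, the posterior is Normal; its mode equals its mean, the precision-weighted average.
Prior precision 1/σ₀² = 1/1 = 1; data precision n/σ² = 23/16 = 1.4375.
μ̂ = (1·11 + 1.4375·13.77) / (1 + 1.4375) = 30.794375/2.4375 = 49271/3900 ≈ 12.634.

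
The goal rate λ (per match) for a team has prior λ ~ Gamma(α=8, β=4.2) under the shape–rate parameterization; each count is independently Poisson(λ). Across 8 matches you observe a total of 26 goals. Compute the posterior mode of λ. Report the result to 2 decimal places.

Σxᵢ = 26, n = 8.
Posterior ∝ λ^7e^(−4.2λ) · λ^26e^(−8λ) = λ^33e^(−12.2λ), i.e. Gamma(shape=34, rate=12.2).
The mode of a Gamma(a, b) with a ≥ 1 (shape–rate) is (a−1)/b = 33/12.2 ≈ 2.70.

λ̂_MAP = 2.70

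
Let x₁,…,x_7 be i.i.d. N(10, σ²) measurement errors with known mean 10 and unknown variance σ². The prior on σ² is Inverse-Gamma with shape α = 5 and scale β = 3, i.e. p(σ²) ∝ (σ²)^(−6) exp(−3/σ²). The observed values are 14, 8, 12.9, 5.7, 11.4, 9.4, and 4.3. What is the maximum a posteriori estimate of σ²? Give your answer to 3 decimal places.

Sum of squared deviations about the known mean: SS = (14−10)² + (8−10)² + (12.9−10)² + (5.7−10)² + (11.4−10)² + (9.4−10)² + (4.3−10)² = 81.71.
The Normal likelihood contributes (σ²)^(−n/2) exp(−SS/(2σ²)), so the posterior is Inverse-Gamma(α + n/2, β + SS/2) = Inverse-Gamma(8.5, 43.855).
The mode of Inverse-Gamma(a, b) is b/(a+1) = 43.855/9.5 ≈ 4.616.

σ̂²_MAP = 4.616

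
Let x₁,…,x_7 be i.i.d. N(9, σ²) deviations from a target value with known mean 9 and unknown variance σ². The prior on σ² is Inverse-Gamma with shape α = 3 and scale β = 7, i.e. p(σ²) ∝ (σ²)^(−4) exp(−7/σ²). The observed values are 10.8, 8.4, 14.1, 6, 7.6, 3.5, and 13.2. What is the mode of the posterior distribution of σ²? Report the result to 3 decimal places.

Sum of squared deviations about the known mean: SS = (10.8−9)² + (8.4−9)² + (14.1−9)² + (6−9)² + (7.6−9)² + (3.5−9)² + (13.2−9)² = 88.46.
The Normal likelihood contributes (σ²)^(−n/2) exp(−SS/(2σ²)), so the posterior is Inverse-Gamma(α + n/2, β + SS/2) = Inverse-Gamma(6.5, 51.23).
The mode of Inverse-Gamma(a, b) is b/(a+1) = 51.23/7.5 ≈ 6.831.

σ̂²_MAP = 6.831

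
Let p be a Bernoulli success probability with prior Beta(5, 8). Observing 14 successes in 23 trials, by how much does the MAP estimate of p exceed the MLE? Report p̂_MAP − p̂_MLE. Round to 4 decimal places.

Posterior is Beta(19, 17); MAP = (19−1)/(36−2) = 18/34 ≈ 0.52941.
MLE ignores the prior: p̂_MLE = k/n = 14/23 ≈ 0.60870.
Difference = 18/34 − 14/23 = -31/391 ≈ -0.0793.

MAP − MLE = -0.0793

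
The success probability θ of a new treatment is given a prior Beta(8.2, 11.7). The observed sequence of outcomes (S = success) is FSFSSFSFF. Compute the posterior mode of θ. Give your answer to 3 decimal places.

θ̂_MAP = 0.416

Prior: Beta(8.2, 11.7).
Data: 4 successes in 9 trials (from the sequence). The binomial likelihood contributes θ^4(1−θ)^5, so the posterior is Beta(8.2+4, 11.7+5) = Beta(12.2, 16.7).
For Beta(a, b) with a, b > 1 the mode is (a−1)/(a+b−2) = 11.2/26.9 ≈ 0.416.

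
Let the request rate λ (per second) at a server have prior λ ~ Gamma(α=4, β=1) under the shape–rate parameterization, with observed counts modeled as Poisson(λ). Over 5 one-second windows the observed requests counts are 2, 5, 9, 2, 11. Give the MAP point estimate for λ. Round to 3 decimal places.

Σxᵢ = 2+5+9+2+11 = 29, with n = 5.
Posterior ∝ λ^3e^(−1λ) · λ^29e^(−5λ) = λ^32e^(−6λ), i.e. Gamma(shape=33, rate=6).
The mode of a Gamma(a, b) with a ≥ 1 (shape–rate) is (a−1)/b = 32/6 ≈ 5.333.

λ̂_MAP = 5.333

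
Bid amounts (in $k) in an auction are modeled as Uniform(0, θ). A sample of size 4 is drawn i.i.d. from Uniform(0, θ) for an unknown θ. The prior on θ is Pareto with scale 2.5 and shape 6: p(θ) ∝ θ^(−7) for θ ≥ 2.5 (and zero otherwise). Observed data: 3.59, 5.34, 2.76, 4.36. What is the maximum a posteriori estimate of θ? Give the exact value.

The Uniform(0, θ) likelihood is θ^(−n) for θ ≥ max(xᵢ), zero otherwise. Here max(xᵢ) = 5.34.
Posterior ∝ θ^(−7) · θ^(−4) = θ^(−11) on θ ≥ max(2.5, 5.34) = 5.34.
This density is strictly decreasing in θ, so the posterior mode lies at the lower boundary of the support.

θ̂_MAP = 5.34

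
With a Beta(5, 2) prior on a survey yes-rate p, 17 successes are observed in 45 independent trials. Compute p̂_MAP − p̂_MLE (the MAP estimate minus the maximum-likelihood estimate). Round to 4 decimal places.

MAP − MLE = 0.0422

Posterior is Beta(22, 30); MAP = (22−1)/(52−2) = 21/50 ≈ 0.42000.
MLE ignores the prior: p̂_MLE = k/n = 17/45 ≈ 0.37778.
Difference = 21/50 − 17/45 = 19/450 ≈ 0.0422.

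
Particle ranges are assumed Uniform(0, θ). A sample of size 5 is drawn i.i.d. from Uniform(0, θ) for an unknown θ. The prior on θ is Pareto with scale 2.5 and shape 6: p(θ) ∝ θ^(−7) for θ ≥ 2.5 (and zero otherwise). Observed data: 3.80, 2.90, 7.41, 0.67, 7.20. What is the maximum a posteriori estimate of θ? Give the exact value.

The Uniform(0, θ) likelihood is θ^(−n) for θ ≥ max(xᵢ), zero otherwise. Here max(xᵢ) = 7.41.
Posterior ∝ θ^(−7) · θ^(−5) = θ^(−12) on θ ≥ max(2.5, 7.41) = 7.41.
This density is strictly decreasing in θ, so the posterior mode lies at the lower boundary of the support.

θ̂_MAP = 7.41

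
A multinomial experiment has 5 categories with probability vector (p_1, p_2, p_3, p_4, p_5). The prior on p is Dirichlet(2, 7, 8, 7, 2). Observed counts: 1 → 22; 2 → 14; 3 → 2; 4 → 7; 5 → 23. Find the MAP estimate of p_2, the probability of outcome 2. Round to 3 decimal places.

MAP estimate: 0.225

The posterior is Dirichlet(αᵢ + nᵢ) = Dirichlet(24, 21, 10, 14, 25).
For a Dirichlet(a₁,…,a_K) with all aᵢ > 1, the mode has j-th component (aⱼ − 1)/(Σaᵢ − K).
Here Σaᵢ = 94 and K = 5, so p_2 = (21 − 1)/(94 − 5) = 20/89 ≈ 0.225.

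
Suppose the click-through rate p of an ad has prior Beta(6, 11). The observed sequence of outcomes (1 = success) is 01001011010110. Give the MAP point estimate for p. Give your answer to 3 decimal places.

p̂_MAP = 0.414

Prior: Beta(6, 11).
Data: 7 successes in 14 trials (from the sequence). The binomial likelihood contributes p^7(1−p)^7, so the posterior is Beta(6+7, 11+7) = Beta(13, 18).
For Beta(a, b) with a, b > 1 the mode is (a−1)/(a+b−2) = 12/29 ≈ 0.414.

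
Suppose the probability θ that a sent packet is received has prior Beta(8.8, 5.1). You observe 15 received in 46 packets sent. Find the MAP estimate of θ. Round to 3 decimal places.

θ̂_MAP = 0.394

Prior: Beta(8.8, 5.1).
Data: 15 successes in 46 trials. The binomial likelihood contributes θ^15(1−θ)^31, so the posterior is Beta(8.8+15, 5.1+31) = Beta(23.8, 36.1).
For Beta(a, b) with a, b > 1 the mode is (a−1)/(a+b−2) = 22.8/57.9 ≈ 0.394.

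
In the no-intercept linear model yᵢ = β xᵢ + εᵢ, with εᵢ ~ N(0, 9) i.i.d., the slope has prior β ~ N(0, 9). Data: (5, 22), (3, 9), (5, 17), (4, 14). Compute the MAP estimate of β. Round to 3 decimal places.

β̂_MAP = 3.658

log p(β | y) = −Σ(yᵢ − βxᵢ)²/(2·9) − β²/(2·9) + const.
Setting the derivative to zero: Σxᵢ(yᵢ − βxᵢ)/9 − β/9 = 0, so β = Σxᵢyᵢ / (Σxᵢ² + σ²/τ²).
Σxᵢyᵢ = 5·22 + 3·9 + 5·17 + 4·14 = 278; Σxᵢ² = 75; σ²/τ² = 1.
β̂_MAP = 278 / (75 + 1) = 278/76 ≈ 3.658.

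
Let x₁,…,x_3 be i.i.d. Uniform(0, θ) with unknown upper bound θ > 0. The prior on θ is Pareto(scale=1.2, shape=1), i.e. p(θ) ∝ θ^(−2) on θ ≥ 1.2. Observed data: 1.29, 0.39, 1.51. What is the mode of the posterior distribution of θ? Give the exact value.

θ̂_MAP = 1.51

The Uniform(0, θ) likelihood is θ^(−n) for θ ≥ max(xᵢ), zero otherwise. Here max(xᵢ) = 1.51.
Posterior ∝ θ^(−2) · θ^(−3) = θ^(−5) on θ ≥ max(1.2, 1.51) = 1.51.
This density is strictly decreasing in θ, so the posterior mode lies at the lower boundary of the support.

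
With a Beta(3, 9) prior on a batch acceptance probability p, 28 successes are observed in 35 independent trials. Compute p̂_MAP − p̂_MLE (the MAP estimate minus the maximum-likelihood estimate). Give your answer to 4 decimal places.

MAP − MLE = -0.1333

Posterior is Beta(31, 16); MAP = (31−1)/(47−2) = 30/45 ≈ 0.66667.
MLE ignores the prior: p̂_MLE = k/n = 28/35 ≈ 0.80000.
Difference = 30/45 − 28/35 = -2/15 ≈ -0.1333.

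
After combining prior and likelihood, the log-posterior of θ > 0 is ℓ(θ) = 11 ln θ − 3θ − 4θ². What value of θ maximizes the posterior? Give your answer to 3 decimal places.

ℓ'(θ) = 11/θ − 3 − 8θ. Setting this to zero and multiplying by θ: 8θ² + 3θ − 11 = 0.
θ = (−3 + √(3² + 4·8·11)) / (2·8) = (−3 + √361) / 16 = (−3 + 19)/16 = 1.
ℓ''(θ) = −11/θ² − 8 < 0, confirming a maximum.

θ̂_MAP = 1.000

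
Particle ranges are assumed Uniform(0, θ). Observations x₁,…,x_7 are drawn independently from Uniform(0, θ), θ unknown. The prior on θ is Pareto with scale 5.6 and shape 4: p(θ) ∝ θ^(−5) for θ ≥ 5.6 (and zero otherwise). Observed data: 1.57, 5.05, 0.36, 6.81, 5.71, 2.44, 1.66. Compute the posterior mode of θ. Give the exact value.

θ̂_MAP = 6.81

The Uniform(0, θ) likelihood is θ^(−n) for θ ≥ max(xᵢ), zero otherwise. Here max(xᵢ) = 6.81.
Posterior ∝ θ^(−5) · θ^(−7) = θ^(−12) on θ ≥ max(5.6, 6.81) = 6.81.
This density is strictly decreasing in θ, so the posterior mode lies at the lower boundary of the support.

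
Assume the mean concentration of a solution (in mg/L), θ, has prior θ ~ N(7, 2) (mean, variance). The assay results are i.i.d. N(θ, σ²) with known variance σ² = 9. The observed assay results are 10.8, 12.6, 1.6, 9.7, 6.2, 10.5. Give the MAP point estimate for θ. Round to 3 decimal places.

n = 6; x̄ = (10.8 + 12.6 + 1.6 + 9.7 + 6.2 + 10.5)/6 = 51.4/6 = 257/30 ≈ 8.5667.
For a Normal prior and Normal likelihood with known variance, the posterior is Normal; its mode equals its mean, the precision-weighted average.
Prior precision 1/σ₀² = 1/2 = 0.5; data precision n/σ² = 6/9 = 2/3.
θ̂ = (0.5·7 + (2/3)·(257/30)) / (0.5 + 2/3) = (829/90)/(7/6) = 829/105 ≈ 7.895.

θ̂_MAP = 7.895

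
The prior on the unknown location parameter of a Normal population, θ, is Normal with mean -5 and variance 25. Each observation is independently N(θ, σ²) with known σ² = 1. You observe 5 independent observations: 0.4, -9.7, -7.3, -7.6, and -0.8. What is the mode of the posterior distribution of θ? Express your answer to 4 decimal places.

θ̂_MAP = -5.0000

n = 5; x̄ = (0.4 + (-9.7) + (-7.3) + (-7.6) + (-0.8))/5 = -25/5 = -5.
For a Normal prior and Normal likelihood with known variance, the posterior is Normal; its mode equals its mean, the precision-weighted average.
Prior precision 1/σ₀² = 1/25 = 0.04; data precision n/σ² = 5/1 = 5.
θ̂ = (0.04·(-5) + 5·(-5)) / (0.04 + 5) = (-25.2)/5.04 = -5.0000.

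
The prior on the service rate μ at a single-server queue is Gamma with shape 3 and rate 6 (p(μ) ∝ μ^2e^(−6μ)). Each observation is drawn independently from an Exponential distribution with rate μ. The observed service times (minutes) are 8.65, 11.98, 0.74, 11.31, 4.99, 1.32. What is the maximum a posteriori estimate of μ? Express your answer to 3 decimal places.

μ̂_MAP = 0.178

The Exponential(rate=μ) likelihood is ∝ μ^n e^(−μΣtᵢ). Here n = 6 and Σtᵢ = 8.65 + 11.98 + 0.74 + 11.31 + 4.99 + 1.32 = 38.99.
Posterior ∝ μ^2e^(−6μ) · μ^6e^(−38.99μ) = μ^8e^(−44.99μ), i.e. Gamma(9, 44.99).
Mode = (a−1)/b = 8/44.99 ≈ 0.178.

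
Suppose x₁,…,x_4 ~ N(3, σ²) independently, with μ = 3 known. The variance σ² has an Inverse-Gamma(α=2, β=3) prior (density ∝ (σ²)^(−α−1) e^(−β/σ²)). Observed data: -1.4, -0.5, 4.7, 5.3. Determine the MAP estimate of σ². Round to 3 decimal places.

σ̂²_MAP = 4.579

Sum of squared deviations about the known mean: SS = (-1.4−3)² + (-0.5−3)² + (4.7−3)² + (5.3−3)² = 39.79.
The Normal likelihood contributes (σ²)^(−n/2) exp(−SS/(2σ²)), so the posterior is Inverse-Gamma(α + n/2, β + SS/2) = Inverse-Gamma(4, 22.895).
The mode of Inverse-Gamma(a, b) is b/(a+1) = 22.895/5 ≈ 4.579.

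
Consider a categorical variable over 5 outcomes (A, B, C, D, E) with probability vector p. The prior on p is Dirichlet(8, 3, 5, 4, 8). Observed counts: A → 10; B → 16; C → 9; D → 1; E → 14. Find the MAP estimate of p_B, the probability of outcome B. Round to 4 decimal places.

The posterior is Dirichlet(αᵢ + nᵢ) = Dirichlet(18, 19, 14, 5, 22).
For a Dirichlet(a₁,…,a_K) with all aᵢ > 1, the mode has j-th component (aⱼ − 1)/(Σaᵢ − K).
Here Σaᵢ = 78 and K = 5, so p_B = (19 − 1)/(78 − 5) = 18/73 ≈ 0.2466.

MAP estimate of p_B = 0.2466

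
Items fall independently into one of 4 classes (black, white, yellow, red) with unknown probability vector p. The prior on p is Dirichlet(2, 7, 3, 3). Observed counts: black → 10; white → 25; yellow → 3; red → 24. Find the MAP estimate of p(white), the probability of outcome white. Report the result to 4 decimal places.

The posterior is Dirichlet(αᵢ + nᵢ) = Dirichlet(12, 32, 6, 27).
For a Dirichlet(a₁,…,a_K) with all aᵢ > 1, the mode has j-th component (aⱼ − 1)/(Σaᵢ − K).
Here Σaᵢ = 77 and K = 4, so p(white) = (32 − 1)/(77 − 4) = 31/73 ≈ 0.4247.

MAP estimate of p(white) = 0.4247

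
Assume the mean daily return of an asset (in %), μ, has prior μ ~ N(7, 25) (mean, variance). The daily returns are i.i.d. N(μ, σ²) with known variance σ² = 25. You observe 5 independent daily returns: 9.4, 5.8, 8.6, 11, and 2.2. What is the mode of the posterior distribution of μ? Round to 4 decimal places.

n = 5; x̄ = (9.4 + 5.8 + 8.6 + 11 + 2.2)/5 = 37/5 = 7.4.
For a Normal prior and Normal likelihood with known variance, the posterior is Normal; its mode equals its mean, the precision-weighted average.
Prior precision 1/σ₀² = 1/25 = 0.04; data precision n/σ² = 5/25 = 0.2.
μ̂ = (0.04·7 + 0.2·7.4) / (0.04 + 0.2) = 1.76/0.24 = 22/3 ≈ 7.3333.

μ̂_MAP = 7.3333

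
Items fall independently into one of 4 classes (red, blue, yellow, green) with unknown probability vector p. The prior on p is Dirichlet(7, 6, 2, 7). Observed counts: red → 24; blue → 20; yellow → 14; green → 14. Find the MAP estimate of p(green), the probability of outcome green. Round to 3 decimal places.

MAP estimate of p(green) = 0.222

The posterior is Dirichlet(αᵢ + nᵢ) = Dirichlet(31, 26, 16, 21).
For a Dirichlet(a₁,…,a_K) with all aᵢ > 1, the mode has j-th component (aⱼ − 1)/(Σaᵢ − K).
Here Σaᵢ = 94 and K = 4, so p(green) = (21 − 1)/(94 − 4) = 20/90 ≈ 0.222.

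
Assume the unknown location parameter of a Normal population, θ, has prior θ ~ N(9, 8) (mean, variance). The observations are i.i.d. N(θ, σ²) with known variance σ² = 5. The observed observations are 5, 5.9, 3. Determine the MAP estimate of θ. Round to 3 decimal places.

n = 3; x̄ = (5 + 5.9 + 3)/3 = 13.9/3 = 139/30 ≈ 4.6333.
For a Normal prior and Normal likelihood with known variance, the posterior is Normal; its mode equals its mean, the precision-weighted average.
Prior precision 1/σ₀² = 1/8 = 0.125; data precision n/σ² = 3/5 = 0.6.
θ̂ = (0.125·9 + 0.6·(139/30)) / (0.125 + 0.6) = 3.905/0.725 = 781/145 ≈ 5.386.

θ̂_MAP = 5.386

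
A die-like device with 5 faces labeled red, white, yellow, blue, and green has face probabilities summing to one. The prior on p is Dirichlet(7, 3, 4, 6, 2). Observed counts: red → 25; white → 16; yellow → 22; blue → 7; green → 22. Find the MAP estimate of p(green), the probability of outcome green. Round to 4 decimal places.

MAP estimate of p(green) = 0.2110

The posterior is Dirichlet(αᵢ + nᵢ) = Dirichlet(32, 19, 26, 13, 24).
For a Dirichlet(a₁,…,a_K) with all aᵢ > 1, the mode has j-th component (aⱼ − 1)/(Σaᵢ − K).
Here Σaᵢ = 114 and K = 5, so p(green) = (24 − 1)/(114 − 5) = 23/109 ≈ 0.2110.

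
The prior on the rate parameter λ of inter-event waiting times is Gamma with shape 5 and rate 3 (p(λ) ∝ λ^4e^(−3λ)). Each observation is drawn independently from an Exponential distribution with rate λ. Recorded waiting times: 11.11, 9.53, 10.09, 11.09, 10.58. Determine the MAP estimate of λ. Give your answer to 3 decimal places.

The Exponential(rate=λ) likelihood is ∝ λ^n e^(−λΣtᵢ). Here n = 5 and Σtᵢ = 11.11 + 9.53 + 10.09 + 11.09 + 10.58 = 52.40.
Posterior ∝ λ^4e^(−3λ) · λ^5e^(−52.40λ) = λ^9e^(−55.40λ), i.e. Gamma(10, 55.40).
Mode = (a−1)/b = 9/55.40 ≈ 0.162.

λ̂_MAP = 0.162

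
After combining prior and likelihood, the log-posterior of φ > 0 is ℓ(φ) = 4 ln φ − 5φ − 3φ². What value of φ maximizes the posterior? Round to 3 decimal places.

ℓ'(φ) = 4/φ − 5 − 6φ. Setting this to zero and multiplying by φ: 6φ² + 5φ − 4 = 0.
φ = (−5 + √(5² + 4·6·4)) / (2·6) = (−5 + √121) / 12 = (−5 + 11)/12 = 1/2.
ℓ''(φ) = −4/φ² − 6 < 0, confirming a maximum.

φ̂_MAP = 0.500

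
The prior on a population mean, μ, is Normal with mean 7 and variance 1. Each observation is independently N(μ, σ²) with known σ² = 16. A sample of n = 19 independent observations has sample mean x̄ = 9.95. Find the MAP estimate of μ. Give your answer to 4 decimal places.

n = 19, x̄ = 9.95.
For a Normal prior and Normal likelihood with known variance, the posterior is Normal; its mode equals its mean, the precision-weighted average.
Prior precision 1/σ₀² = 1/1 = 1; data precision n/σ² = 19/16 = 1.1875.
μ̂ = (1·7 + 1.1875·9.95) / (1 + 1.1875) = 18.815625/2.1875 = 6021/700 ≈ 8.6014.

μ̂_MAP = 8.6014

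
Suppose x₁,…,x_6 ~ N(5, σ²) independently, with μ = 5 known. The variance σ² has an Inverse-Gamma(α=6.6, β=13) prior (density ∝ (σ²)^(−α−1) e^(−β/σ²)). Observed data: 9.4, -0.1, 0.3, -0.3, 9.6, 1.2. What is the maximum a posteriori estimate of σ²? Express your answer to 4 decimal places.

Sum of squared deviations about the known mean: SS = (9.4−5)² + (-0.1−5)² + (0.3−5)² + (-0.3−5)² + (9.6−5)² + (1.2−5)² = 131.15.
The Normal likelihood contributes (σ²)^(−n/2) exp(−SS/(2σ²)), so the posterior is Inverse-Gamma(α + n/2, β + SS/2) = Inverse-Gamma(9.6, 78.575).
The mode of Inverse-Gamma(a, b) is b/(a+1) = 78.575/10.6 ≈ 7.4127.

σ̂²_MAP = 7.4127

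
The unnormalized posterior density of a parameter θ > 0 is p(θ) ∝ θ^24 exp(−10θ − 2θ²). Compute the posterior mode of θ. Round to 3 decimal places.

θ̂_MAP = 1.500

ℓ'(θ) = 24/θ − 10 − 4θ. Setting this to zero and multiplying by θ: 4θ² + 10θ − 24 = 0.
θ = (−10 + √(10² + 4·4·24)) / (2·4) = (−10 + √484) / 8 = (−10 + 22)/8 = 3/2.
ℓ''(θ) = −24/θ² − 4 < 0, confirming a maximum.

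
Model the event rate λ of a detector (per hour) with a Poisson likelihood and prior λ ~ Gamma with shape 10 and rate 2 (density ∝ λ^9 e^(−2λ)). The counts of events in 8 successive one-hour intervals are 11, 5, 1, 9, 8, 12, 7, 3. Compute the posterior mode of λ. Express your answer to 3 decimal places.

λ̂_MAP = 6.500

Σxᵢ = 11+5+1+9+8+12+7+3 = 56, with n = 8.
Posterior ∝ λ^9e^(−2λ) · λ^56e^(−8λ) = λ^65e^(−10λ), i.e. Gamma(shape=66, rate=10).
The mode of a Gamma(a, b) with a ≥ 1 (shape–rate) is (a−1)/b = 65/10 ≈ 6.500.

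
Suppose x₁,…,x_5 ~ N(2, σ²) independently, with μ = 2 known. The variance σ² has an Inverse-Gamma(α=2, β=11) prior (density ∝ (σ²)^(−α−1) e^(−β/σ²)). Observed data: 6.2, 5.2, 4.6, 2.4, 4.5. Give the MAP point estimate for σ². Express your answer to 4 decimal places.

Sum of squared deviations about the known mean: SS = (6.2−2)² + (5.2−2)² + (4.6−2)² + (2.4−2)² + (4.5−2)² = 41.05.
The Normal likelihood contributes (σ²)^(−n/2) exp(−SS/(2σ²)), so the posterior is Inverse-Gamma(α + n/2, β + SS/2) = Inverse-Gamma(4.5, 31.525).
The mode of Inverse-Gamma(a, b) is b/(a+1) = 31.525/5.5 ≈ 5.7318.

σ̂²_MAP = 5.7318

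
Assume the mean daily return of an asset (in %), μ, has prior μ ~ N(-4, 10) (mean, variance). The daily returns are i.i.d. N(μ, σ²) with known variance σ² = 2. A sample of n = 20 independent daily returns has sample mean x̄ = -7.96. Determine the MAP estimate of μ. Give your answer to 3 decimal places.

n = 20, x̄ = -7.96.
For a Normal prior and Normal likelihood with known variance, the posterior is Normal; its mode equals its mean, the precision-weighted average.
Prior precision 1/σ₀² = 1/10 = 0.1; data precision n/σ² = 20/2 = 10.
μ̂ = (0.1·(-4) + 10·(-7.96)) / (0.1 + 10) = (-80)/10.1 = -800/101 ≈ -7.921.

μ̂_MAP = -7.921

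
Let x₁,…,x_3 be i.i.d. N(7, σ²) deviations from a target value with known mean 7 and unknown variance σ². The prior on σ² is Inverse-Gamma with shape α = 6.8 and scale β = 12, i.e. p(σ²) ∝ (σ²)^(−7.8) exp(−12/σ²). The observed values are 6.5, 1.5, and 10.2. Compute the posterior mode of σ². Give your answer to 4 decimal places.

σ̂²_MAP = 3.4806

Sum of squared deviations about the known mean: SS = (6.5−7)² + (1.5−7)² + (10.2−7)² = 40.74.
The Normal likelihood contributes (σ²)^(−n/2) exp(−SS/(2σ²)), so the posterior is Inverse-Gamma(α + n/2, β + SS/2) = Inverse-Gamma(8.3, 32.37).
The mode of Inverse-Gamma(a, b) is b/(a+1) = 32.37/9.3 ≈ 3.4806.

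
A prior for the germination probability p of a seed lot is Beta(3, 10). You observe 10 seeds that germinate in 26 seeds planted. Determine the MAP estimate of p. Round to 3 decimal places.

p̂_MAP = 0.324

Prior: Beta(3, 10).
Data: 10 successes in 26 trials. The binomial likelihood contributes p^10(1−p)^16, so the posterior is Beta(3+10, 10+16) = Beta(13, 26).
For Beta(a, b) with a, b > 1 the mode is (a−1)/(a+b−2) = 12/37 ≈ 0.324.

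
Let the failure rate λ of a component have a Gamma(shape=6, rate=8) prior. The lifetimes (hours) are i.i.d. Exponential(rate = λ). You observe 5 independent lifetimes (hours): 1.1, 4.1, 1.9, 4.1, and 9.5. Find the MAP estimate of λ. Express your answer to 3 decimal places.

The Exponential(rate=λ) likelihood is ∝ λ^n e^(−λΣtᵢ). Here n = 5 and Σtᵢ = 1.1 + 4.1 + 1.9 + 4.1 + 9.5 = 20.7.
Posterior ∝ λ^5e^(−8λ) · λ^5e^(−20.7λ) = λ^10e^(−28.7λ), i.e. Gamma(11, 28.7).
Mode = (a−1)/b = 10/28.7 ≈ 0.348.

λ̂_MAP = 0.348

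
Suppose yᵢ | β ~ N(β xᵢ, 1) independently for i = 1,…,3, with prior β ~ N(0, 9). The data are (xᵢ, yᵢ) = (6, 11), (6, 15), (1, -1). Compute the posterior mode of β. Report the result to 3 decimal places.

log p(β | y) = −Σ(yᵢ − βxᵢ)²/(2·1) − β²/(2·9) + const.
Setting the derivative to zero: Σxᵢ(yᵢ − βxᵢ)/1 − β/9 = 0, so β = Σxᵢyᵢ / (Σxᵢ² + σ²/τ²).
Σxᵢyᵢ = 6·11 + 6·15 + 1·(-1) = 155; Σxᵢ² = 73; σ²/τ² = 1/9.
β̂_MAP = 155 / (73 + 1/9) = 155/(658/9) = 1395/658 ≈ 2.120.

β̂_MAP = 2.120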